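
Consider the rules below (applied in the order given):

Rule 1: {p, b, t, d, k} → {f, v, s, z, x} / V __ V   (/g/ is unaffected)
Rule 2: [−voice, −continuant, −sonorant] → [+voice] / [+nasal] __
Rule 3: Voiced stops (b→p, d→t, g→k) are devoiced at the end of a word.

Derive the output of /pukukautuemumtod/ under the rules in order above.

puxuxausuemumdot

Rule 1 (intervocalic spirantization): /k/ is a stop between vowels /u/ and /u/, so it spirantizes to the fricative [x]. /k/ is a stop between vowels /u/ and /a/, so it spirantizes to the fricative [x]. /t/ is a stop between vowels /u/ and /u/, so it spirantizes to the fricative [s]. /pukukautuemumtod/ → puxuxausuemumtod.
Rule 2 (post-nasal voicing): /t/ is a voiceless stop immediately after the nasal /m/, so it voices to [d]. /puxuxausuemumtod/ → puxuxausuemumdod.
Rule 3 (final devoicing): /d/ is a voiced stop in word-final position, so it devoices to [t]. /puxuxausuemumdod/ → puxuxausuemumdot.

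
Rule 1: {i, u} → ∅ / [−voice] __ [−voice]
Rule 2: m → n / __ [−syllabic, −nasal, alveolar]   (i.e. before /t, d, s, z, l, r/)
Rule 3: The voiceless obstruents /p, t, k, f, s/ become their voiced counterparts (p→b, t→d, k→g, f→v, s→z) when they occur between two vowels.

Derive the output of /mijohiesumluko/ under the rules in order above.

Rule 1 (high vowel syncope): no segment meets the environment; /mijohiesumluko/ is unchanged.
Rule 2 (nasal place assimilation): /m/ precedes the alveolar consonant /l/, so it assimilates in place to [n]. /mijohiesumluko/ → mijohiesunluko.
Rule 3 (intervocalic voicing): /s/ is a voiceless obstruent between vowels /e/ and /u/, so it voices to [z]. /k/ is a voiceless obstruent between vowels /u/ and /o/, so it voices to [g]. /mijohiesunluko/ → mijohiezunlugo.

mijohiezunlugo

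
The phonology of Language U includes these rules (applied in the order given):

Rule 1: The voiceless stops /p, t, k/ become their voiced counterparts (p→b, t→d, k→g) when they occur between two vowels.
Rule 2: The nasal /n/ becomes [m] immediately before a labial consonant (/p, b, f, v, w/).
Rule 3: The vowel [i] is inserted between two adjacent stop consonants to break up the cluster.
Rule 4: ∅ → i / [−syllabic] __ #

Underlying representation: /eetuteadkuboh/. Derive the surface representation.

Rule 1 (intervocalic voicing): /t/ is a voiceless stop between vowels /e/ and /u/, so it voices to [d]. /t/ is a voiceless stop between vowels /u/ and /e/, so it voices to [d]. /eetuteadkuboh/ → eedudeadkuboh.
Rule 2 (nasal place assimilation): no segment meets the environment; /eedudeadkuboh/ is unchanged.
Rule 3 (stop-cluster i-epenthesis): /d/ and /k/ form a stop–stop cluster, so [i] is inserted between them. /eedudeadkuboh/ → eedudeadikuboh.
Rule 4 (final i-epenthesis): the form ends in the consonant /h/, so [i] is inserted word-finally. /eedudeadikuboh/ → eedudeadikubohi.

eedudeadikubohi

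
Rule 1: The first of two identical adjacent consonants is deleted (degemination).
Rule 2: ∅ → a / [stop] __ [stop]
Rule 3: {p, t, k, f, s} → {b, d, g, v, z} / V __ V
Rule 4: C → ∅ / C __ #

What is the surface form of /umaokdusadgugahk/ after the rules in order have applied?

umaogaduzadagugah

Rule 1 (degemination): no segment meets the environment; /umaokdusadgugahk/ is unchanged.
Rule 2 (stop-cluster a-epenthesis): /k/ and /d/ form a stop–stop cluster, so [a] is inserted between them. /d/ and /g/ form a stop–stop cluster, so [a] is inserted between them. /umaokdusadgugahk/ → umaokadusadagugahk.
Rule 3 (intervocalic voicing): /k/ is a voiceless obstruent between vowels /o/ and /a/, so it voices to [g]. /s/ is a voiceless obstruent between vowels /u/ and /a/, so it voices to [z]. /umaokadusadagugahk/ → umaogaduzadagugahk.
Rule 4 (final cluster simplification): /k/ is the second consonant of a word-final cluster /hk/, so it deletes. /umaogaduzadagugahk/ → umaogaduzadagugah.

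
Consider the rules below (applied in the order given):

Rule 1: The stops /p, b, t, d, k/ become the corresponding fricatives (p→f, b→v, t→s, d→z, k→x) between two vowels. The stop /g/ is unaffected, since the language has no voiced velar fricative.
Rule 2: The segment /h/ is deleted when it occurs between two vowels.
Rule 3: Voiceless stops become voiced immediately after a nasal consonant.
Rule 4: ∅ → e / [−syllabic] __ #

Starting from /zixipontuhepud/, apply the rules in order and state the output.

Rule 1 (intervocalic spirantization): /p/ is a stop between vowels /i/ and /o/, so it spirantizes to the fricative [f]. /p/ is a stop between vowels /e/ and /u/, so it spirantizes to the fricative [f]. /zixipontuhepud/ → zixifontuhefud.
Rule 2 (intervocalic h-deletion): /h/ occurs between vowels /u/ and /e/, so it deletes. /zixifontuhefud/ → zixifontuefud.
Rule 3 (post-nasal voicing): /t/ is a voiceless stop immediately after the nasal /n/, so it voices to [d]. /zixifontuefud/ → zixifonduefud.
Rule 4 (final e-epenthesis): the form ends in the consonant /d/, so [e] is inserted word-finally. /zixifonduefud/ → zixifonduefude.

zixifonduefude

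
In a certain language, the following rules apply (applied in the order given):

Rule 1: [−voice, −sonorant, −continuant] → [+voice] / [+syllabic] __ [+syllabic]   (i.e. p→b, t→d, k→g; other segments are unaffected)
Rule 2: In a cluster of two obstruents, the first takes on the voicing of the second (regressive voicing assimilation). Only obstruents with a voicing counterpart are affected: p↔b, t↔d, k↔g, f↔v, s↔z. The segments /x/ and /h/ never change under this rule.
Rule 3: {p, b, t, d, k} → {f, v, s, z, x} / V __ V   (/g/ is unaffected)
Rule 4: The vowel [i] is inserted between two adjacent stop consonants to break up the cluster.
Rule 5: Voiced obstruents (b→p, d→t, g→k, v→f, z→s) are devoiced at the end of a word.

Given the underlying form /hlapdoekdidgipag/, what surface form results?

Rule 1 (intervocalic voicing): /p/ is a voiceless stop between vowels /i/ and /a/, so it voices to [b]. /hlapdoekdidgipag/ → hlapdoekdidgibag.
Rule 2 (regressive voicing assimilation): /p/ precedes the voiced obstruent /d/, so it voices to [b] by assimilation. /k/ precedes the voiced obstruent /d/, so it voices to [g] by assimilation. /hlapdoekdidgibag/ → hlabdoegdidgibag.
Rule 3 (intervocalic spirantization): /b/ is a stop between vowels /i/ and /a/, so it spirantizes to the fricative [v]. /hlabdoegdidgibag/ → hlabdoegdidgivag.
Rule 4 (stop-cluster i-epenthesis): /b/ and /d/ form a stop–stop cluster, so [i] is inserted between them. /g/ and /d/ form a stop–stop cluster, so [i] is inserted between them. /d/ and /g/ form a stop–stop cluster, so [i] is inserted between them. /hlabdoegdidgivag/ → hlabidoegididigivag.
Rule 5 (final devoicing): /g/ is a voiced obstruent in word-final position, so it devoices to [k]. /hlabidoegididigivag/ → hlabidoegididigivak.

hlabidoegididigivak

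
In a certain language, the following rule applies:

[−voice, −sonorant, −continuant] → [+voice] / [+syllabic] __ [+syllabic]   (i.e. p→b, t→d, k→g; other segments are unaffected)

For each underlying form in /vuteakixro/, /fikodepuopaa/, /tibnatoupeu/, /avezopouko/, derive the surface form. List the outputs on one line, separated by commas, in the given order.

vudeagixro, figodebuobaa, tibnadoubeu, avezobougo

/vuteakixro/: /t/ is a voiceless stop between vowels /u/ and /e/, so it voices to [d]. /k/ is a voiceless stop between vowels /a/ and /i/, so it voices to [g]. → [vudeagixro].
/fikodepuopaa/: /k/ is a voiceless stop between vowels /i/ and /o/, so it voices to [g]. /p/ is a voiceless stop between vowels /e/ and /u/, so it voices to [b]. /p/ is a voiceless stop between vowels /o/ and /a/, so it voices to [b]. → [figodebuobaa].
/tibnatoupeu/: /t/ is a voiceless stop between vowels /a/ and /o/, so it voices to [d]. /p/ is a voiceless stop between vowels /u/ and /e/, so it voices to [b]. → [tibnadoubeu].
/avezopouko/: /p/ is a voiceless stop between vowels /o/ and /o/, so it voices to [b]. /k/ is a voiceless stop between vowels /u/ and /o/, so it voices to [g]. → [avezobougo].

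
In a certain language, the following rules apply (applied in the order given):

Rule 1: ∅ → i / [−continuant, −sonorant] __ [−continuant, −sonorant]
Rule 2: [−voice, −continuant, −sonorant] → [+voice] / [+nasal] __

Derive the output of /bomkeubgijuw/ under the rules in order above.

Rule 1 (stop-cluster i-epenthesis): /b/ and /g/ form a stop–stop cluster, so [i] is inserted between them. /bomkeubgijuw/ → bomkeubigijuw.
Rule 2 (post-nasal voicing): /k/ is a voiceless stop immediately after the nasal /m/, so it voices to [g]. /bomkeubigijuw/ → bomgeubigijuw.

bomgeubigijuw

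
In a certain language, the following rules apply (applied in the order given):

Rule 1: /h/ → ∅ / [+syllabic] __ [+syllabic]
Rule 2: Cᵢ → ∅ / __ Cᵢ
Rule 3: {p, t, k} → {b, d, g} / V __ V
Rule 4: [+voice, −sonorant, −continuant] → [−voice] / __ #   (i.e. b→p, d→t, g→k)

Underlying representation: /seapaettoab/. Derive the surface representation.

seabaedoap

Rule 1 (intervocalic h-deletion): no segment meets the environment; /seapaettoab/ is unchanged.
Rule 2 (degemination): /tt/ is a geminate; the first /t/ deletes. /seapaettoab/ → seapaetoab.
Rule 3 (intervocalic voicing): /p/ is a voiceless stop between vowels /a/ and /a/, so it voices to [b]. /t/ is a voiceless stop between vowels /e/ and /o/, so it voices to [d]. /seapaetoab/ → seabaedoab.
Rule 4 (final devoicing): /b/ is a voiced stop in word-final position, so it devoices to [p]. /seabaedoab/ → seabaedoap.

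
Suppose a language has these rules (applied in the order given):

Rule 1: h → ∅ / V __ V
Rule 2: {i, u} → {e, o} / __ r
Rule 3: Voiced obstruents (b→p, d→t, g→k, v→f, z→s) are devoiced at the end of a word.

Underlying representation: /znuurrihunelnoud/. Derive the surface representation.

Rule 1 (intervocalic h-deletion): /h/ occurs between vowels /i/ and /u/, so it deletes. /znuurrihunelnoud/ → znuurriunelnoud.
Rule 2 (pre-rhotic lowering): /u/ is a high vowel immediately before /r/, so it lowers to [o]. /znuurriunelnoud/ → znuorriunelnoud.
Rule 3 (final devoicing): /d/ is a voiced obstruent in word-final position, so it devoices to [t]. /znuorriunelnoud/ → znuorriunelnout.

znuorriunelnout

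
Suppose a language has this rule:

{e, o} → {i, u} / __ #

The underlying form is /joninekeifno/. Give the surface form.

Scanning /joninekeifno/: /o/ at position 2 is not in the conditioning environment; /e/ at position 6 is not in the conditioning environment; /e/ at position 8 is not in the conditioning environment; /o/ is a mid vowel in word-final position, so it raises to [u].
Result: [joninekeifnu].

joninekeifnu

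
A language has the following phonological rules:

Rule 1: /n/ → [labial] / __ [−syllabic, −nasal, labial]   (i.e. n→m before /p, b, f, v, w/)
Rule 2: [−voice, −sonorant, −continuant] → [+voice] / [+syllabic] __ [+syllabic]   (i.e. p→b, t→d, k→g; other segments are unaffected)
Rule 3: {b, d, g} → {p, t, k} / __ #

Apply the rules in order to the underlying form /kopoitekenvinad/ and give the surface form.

koboidegemvinat

Rule 1 (nasal place assimilation): /n/ precedes the labial consonant /v/, so it assimilates in place to [m]. /kopoitekenvinad/ → kopoitekemvinad.
Rule 2 (intervocalic voicing): /p/ is a voiceless stop between vowels /o/ and /o/, so it voices to [b]. /t/ is a voiceless stop between vowels /i/ and /e/, so it voices to [d]. /k/ is a voiceless stop between vowels /e/ and /e/, so it voices to [g]. /kopoitekemvinad/ → koboidegemvinad.
Rule 3 (final devoicing): /d/ is a voiced stop in word-final position, so it devoices to [t]. /koboidegemvinad/ → koboidegemvinat.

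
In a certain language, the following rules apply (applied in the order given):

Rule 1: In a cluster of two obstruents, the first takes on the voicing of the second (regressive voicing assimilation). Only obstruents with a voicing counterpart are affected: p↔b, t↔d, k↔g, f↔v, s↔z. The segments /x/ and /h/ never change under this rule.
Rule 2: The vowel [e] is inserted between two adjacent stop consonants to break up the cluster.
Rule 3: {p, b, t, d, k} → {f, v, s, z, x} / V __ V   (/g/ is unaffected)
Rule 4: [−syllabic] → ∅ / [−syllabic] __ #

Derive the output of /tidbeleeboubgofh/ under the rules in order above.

Rule 1 (regressive voicing assimilation): no segment meets the environment; /tidbeleeboubgofh/ is unchanged.
Rule 2 (stop-cluster e-epenthesis): /d/ and /b/ form a stop–stop cluster, so [e] is inserted between them. /b/ and /g/ form a stop–stop cluster, so [e] is inserted between them. /tidbeleeboubgofh/ → tidebeleeboubegofh.
Rule 3 (intervocalic spirantization): /d/ is a stop between vowels /i/ and /e/, so it spirantizes to the fricative [z]. /b/ is a stop between vowels /e/ and /e/, so it spirantizes to the fricative [v]. /b/ is a stop between vowels /e/ and /o/, so it spirantizes to the fricative [v]. /b/ is a stop between vowels /u/ and /e/, so it spirantizes to the fricative [v]. /tidebeleeboubegofh/ → tizeveleevouvegofh.
Rule 4 (final cluster simplification): /h/ is the second consonant of a word-final cluster /fh/, so it deletes. /tizeveleevouvegofh/ → tizeveleevouvegof.

tizeveleevouvegof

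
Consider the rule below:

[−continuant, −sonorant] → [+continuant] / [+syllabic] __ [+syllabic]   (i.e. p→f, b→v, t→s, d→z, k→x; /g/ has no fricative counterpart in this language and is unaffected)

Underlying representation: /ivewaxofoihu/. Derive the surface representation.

No segment of /ivewaxofoihu/ meets the structural description of the rule, so the form surfaces unchanged.

ivewaxofoihu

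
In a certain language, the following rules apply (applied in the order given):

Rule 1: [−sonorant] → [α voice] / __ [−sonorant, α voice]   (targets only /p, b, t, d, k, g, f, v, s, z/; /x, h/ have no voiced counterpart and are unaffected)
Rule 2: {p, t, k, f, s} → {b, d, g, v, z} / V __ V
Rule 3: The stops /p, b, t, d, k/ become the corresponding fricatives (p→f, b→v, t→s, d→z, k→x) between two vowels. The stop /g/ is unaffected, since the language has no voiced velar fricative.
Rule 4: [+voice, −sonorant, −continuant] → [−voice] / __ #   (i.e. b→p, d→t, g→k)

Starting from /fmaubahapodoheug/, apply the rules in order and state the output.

Rule 1 (regressive voicing assimilation): no segment meets the environment; /fmaubahapodoheug/ is unchanged.
Rule 2 (intervocalic voicing): /p/ is a voiceless obstruent between vowels /a/ and /o/, so it voices to [b]. /fmaubahapodoheug/ → fmaubahabodoheug.
Rule 3 (intervocalic spirantization): /b/ is a stop between vowels /u/ and /a/, so it spirantizes to the fricative [v]. /b/ is a stop between vowels /a/ and /o/, so it spirantizes to the fricative [v]. /d/ is a stop between vowels /o/ and /o/, so it spirantizes to the fricative [z]. /fmaubahabodoheug/ → fmauvahavozoheug.
Rule 4 (final devoicing): /g/ is a voiced stop in word-final position, so it devoices to [k]. /fmauvahavozoheug/ → fmauvahavozoheuk.

fmauvahavozoheuk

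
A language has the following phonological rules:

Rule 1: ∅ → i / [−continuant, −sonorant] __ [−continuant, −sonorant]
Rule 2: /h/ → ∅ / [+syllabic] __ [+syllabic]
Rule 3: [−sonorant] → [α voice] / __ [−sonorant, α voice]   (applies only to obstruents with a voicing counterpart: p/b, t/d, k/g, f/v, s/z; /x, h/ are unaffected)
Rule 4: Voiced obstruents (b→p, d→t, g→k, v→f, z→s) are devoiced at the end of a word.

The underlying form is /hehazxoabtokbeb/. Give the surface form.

heasxoabitokibep

Rule 1 (stop-cluster i-epenthesis): /b/ and /t/ form a stop–stop cluster, so [i] is inserted between them. /k/ and /b/ form a stop–stop cluster, so [i] is inserted between them. /hehazxoabtokbeb/ → hehazxoabitokibeb.
Rule 2 (intervocalic h-deletion): /h/ occurs between vowels /e/ and /a/, so it deletes. /hehazxoabitokibeb/ → heazxoabitokibeb.
Rule 3 (regressive voicing assimilation): /z/ precedes the voiceless obstruent /x/, so it devoices to [s] by assimilation. /heazxoabitokibeb/ → heasxoabitokibeb.
Rule 4 (final devoicing): /b/ is a voiced obstruent in word-final position, so it devoices to [p]. /heasxoabitokibeb/ → heasxoabitokibep.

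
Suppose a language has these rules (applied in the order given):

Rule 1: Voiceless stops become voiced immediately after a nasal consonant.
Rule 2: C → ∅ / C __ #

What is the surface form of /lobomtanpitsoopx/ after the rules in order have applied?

Rule 1 (post-nasal voicing): /t/ is a voiceless stop immediately after the nasal /m/, so it voices to [d]. /p/ is a voiceless stop immediately after the nasal /n/, so it voices to [b]. /lobomtanpitsoopx/ → lobomdanbitsoopx.
Rule 2 (final cluster simplification): /x/ is the second consonant of a word-final cluster /px/, so it deletes. /lobomdanbitsoopx/ → lobomdanbitsoop.

lobomdanbitsoop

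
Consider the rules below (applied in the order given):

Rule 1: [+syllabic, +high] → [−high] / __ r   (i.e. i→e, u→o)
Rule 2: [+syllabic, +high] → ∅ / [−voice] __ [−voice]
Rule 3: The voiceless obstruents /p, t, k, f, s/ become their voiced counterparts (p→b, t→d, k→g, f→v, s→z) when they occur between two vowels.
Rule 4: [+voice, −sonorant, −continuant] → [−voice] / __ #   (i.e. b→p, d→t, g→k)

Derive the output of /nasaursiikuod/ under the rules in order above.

Rule 1 (pre-rhotic lowering): /u/ is a high vowel immediately before /r/, so it lowers to [o]. /nasaursiikuod/ → nasaorsiikuod.
Rule 2 (high vowel syncope): no segment meets the environment; /nasaorsiikuod/ is unchanged.
Rule 3 (intervocalic voicing): /s/ is a voiceless obstruent between vowels /a/ and /a/, so it voices to [z]. /k/ is a voiceless obstruent between vowels /i/ and /u/, so it voices to [g]. /nasaorsiikuod/ → nazaorsiiguod.
Rule 4 (final devoicing): /d/ is a voiced stop in word-final position, so it devoices to [t]. /nazaorsiiguod/ → nazaorsiiguot.

nazaorsiiguot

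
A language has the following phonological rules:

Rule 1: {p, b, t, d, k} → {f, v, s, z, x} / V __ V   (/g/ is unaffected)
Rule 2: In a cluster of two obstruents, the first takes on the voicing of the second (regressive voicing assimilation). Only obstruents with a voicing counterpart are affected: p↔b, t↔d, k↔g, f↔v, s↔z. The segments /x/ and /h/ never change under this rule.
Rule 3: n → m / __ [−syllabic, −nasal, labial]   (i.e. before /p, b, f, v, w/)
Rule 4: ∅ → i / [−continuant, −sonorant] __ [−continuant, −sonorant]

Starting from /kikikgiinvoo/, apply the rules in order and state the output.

Rule 1 (intervocalic spirantization): /k/ is a stop between vowels /i/ and /i/, so it spirantizes to the fricative [x]. /kikikgiinvoo/ → kixikgiinvoo.
Rule 2 (regressive voicing assimilation): /k/ precedes the voiced obstruent /g/, so it voices to [g] by assimilation. /kixikgiinvoo/ → kixiggiinvoo.
Rule 3 (nasal place assimilation): /n/ precedes the labial consonant /v/, so it assimilates in place to [m]. /kixiggiinvoo/ → kixiggiimvoo.
Rule 4 (stop-cluster i-epenthesis): /g/ and /g/ form a stop–stop cluster, so [i] is inserted between them. /kixiggiimvoo/ → kixigigiimvoo.

kixigigiimvoo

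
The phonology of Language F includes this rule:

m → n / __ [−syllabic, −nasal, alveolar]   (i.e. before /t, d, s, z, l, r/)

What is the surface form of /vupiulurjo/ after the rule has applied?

vupiulurjo

No segment of /vupiulurjo/ meets the structural description of the rule, so the form surfaces unchanged.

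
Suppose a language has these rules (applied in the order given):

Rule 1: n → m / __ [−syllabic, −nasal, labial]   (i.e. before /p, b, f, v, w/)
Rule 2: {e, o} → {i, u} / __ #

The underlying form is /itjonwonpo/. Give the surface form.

itjomwompu

Rule 1 (nasal place assimilation): /n/ precedes the labial consonant /w/, so it assimilates in place to [m]. /n/ precedes the labial consonant /p/, so it assimilates in place to [m]. /itjonwonpo/ → itjomwompo.
Rule 2 (final vowel raising): /o/ is a mid vowel in word-final position, so it raises to [u]. /itjomwompo/ → itjomwompu.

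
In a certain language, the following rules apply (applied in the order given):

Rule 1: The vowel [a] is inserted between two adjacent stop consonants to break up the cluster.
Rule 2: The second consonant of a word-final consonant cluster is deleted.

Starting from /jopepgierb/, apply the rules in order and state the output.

jopepagier

Rule 1 (stop-cluster a-epenthesis): /p/ and /g/ form a stop–stop cluster, so [a] is inserted between them. /jopepgierb/ → jopepagierb.
Rule 2 (final cluster simplification): /b/ is the second consonant of a word-final cluster /rb/, so it deletes. /jopepagierb/ → jopepagier.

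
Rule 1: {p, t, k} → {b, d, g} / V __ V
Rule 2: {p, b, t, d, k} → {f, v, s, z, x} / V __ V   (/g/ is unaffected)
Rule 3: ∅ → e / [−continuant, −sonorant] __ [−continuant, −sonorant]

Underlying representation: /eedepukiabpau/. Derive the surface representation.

Rule 1 (intervocalic voicing): /p/ is a voiceless stop between vowels /e/ and /u/, so it voices to [b]. /k/ is a voiceless stop between vowels /u/ and /i/, so it voices to [g]. /eedepukiabpau/ → eedebugiabpau.
Rule 2 (intervocalic spirantization): /d/ is a stop between vowels /e/ and /e/, so it spirantizes to the fricative [z]. /b/ is a stop between vowels /e/ and /u/, so it spirantizes to the fricative [v]. /eedebugiabpau/ → eezevugiabpau.
Rule 3 (stop-cluster e-epenthesis): /b/ and /p/ form a stop–stop cluster, so [e] is inserted between them. /eezevugiabpau/ → eezevugiabepau.

eezevugiabepau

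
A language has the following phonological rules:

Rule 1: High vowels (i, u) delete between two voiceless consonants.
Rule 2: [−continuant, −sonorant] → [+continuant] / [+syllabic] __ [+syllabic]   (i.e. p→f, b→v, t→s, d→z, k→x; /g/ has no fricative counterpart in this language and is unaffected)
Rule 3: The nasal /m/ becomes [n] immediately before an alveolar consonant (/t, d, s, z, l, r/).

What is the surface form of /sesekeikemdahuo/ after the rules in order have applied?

sesexeixendahuo

Rule 1 (high vowel syncope): no segment meets the environment; /sesekeikemdahuo/ is unchanged.
Rule 2 (intervocalic spirantization): /k/ is a stop between vowels /e/ and /e/, so it spirantizes to the fricative [x]. /k/ is a stop between vowels /i/ and /e/, so it spirantizes to the fricative [x]. /sesekeikemdahuo/ → sesexeixemdahuo.
Rule 3 (nasal place assimilation): /m/ precedes the alveolar consonant /d/, so it assimilates in place to [n]. /sesexeixemdahuo/ → sesexeixendahuo.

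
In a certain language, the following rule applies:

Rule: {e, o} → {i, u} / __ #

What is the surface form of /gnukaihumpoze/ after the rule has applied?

gnukaihumpozi

Scanning /gnukaihumpoze/: /o/ at position 11 is not in the conditioning environment; /e/ is a mid vowel in word-final position, so it raises to [i].
Result: [gnukaihumpozi].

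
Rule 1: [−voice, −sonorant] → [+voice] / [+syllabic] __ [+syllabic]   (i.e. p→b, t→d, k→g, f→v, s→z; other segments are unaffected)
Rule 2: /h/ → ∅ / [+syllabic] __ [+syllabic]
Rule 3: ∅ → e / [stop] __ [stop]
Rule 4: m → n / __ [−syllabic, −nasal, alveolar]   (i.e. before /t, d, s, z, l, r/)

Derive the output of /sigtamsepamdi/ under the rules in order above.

Rule 1 (intervocalic voicing): /p/ is a voiceless obstruent between vowels /e/ and /a/, so it voices to [b]. /sigtamsepamdi/ → sigtamsebamdi.
Rule 2 (intervocalic h-deletion): no segment meets the environment; /sigtamsebamdi/ is unchanged.
Rule 3 (stop-cluster e-epenthesis): /g/ and /t/ form a stop–stop cluster, so [e] is inserted between them. /sigtamsebamdi/ → sigetamsebamdi.
Rule 4 (nasal place assimilation): /m/ precedes the alveolar consonant /s/, so it assimilates in place to [n]. /m/ precedes the alveolar consonant /d/, so it assimilates in place to [n]. /sigetamsebamdi/ → sigetansebandi.

sigetansebandi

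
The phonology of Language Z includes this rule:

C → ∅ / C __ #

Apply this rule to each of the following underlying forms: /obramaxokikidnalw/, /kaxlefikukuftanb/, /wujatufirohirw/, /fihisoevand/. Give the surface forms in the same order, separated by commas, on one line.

obramaxokikidnal, kaxlefikukuftan, wujatufirohir, fihisoevan

/obramaxokikidnalw/: /w/ is the second consonant of a word-final cluster /lw/, so it deletes. → [obramaxokikidnal].
/kaxlefikukuftanb/: /b/ is the second consonant of a word-final cluster /nb/, so it deletes. → [kaxlefikukuftan].
/wujatufirohirw/: /w/ is the second consonant of a word-final cluster /rw/, so it deletes. → [wujatufirohir].
/fihisoevand/: /d/ is the second consonant of a word-final cluster /nd/, so it deletes. → [fihisoevan].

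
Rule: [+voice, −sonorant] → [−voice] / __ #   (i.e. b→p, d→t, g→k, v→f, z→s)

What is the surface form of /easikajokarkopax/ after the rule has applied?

easikajokarkopax

No segment of /easikajokarkopax/ meets the structural description of the rule, so the form surfaces unchanged.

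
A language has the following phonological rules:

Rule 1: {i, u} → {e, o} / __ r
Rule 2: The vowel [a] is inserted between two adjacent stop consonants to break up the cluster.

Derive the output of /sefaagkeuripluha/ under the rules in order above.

Rule 1 (pre-rhotic lowering): /u/ is a high vowel immediately before /r/, so it lowers to [o]. /sefaagkeuripluha/ → sefaagkeoripluha.
Rule 2 (stop-cluster a-epenthesis): /g/ and /k/ form a stop–stop cluster, so [a] is inserted between them. /sefaagkeoripluha/ → sefaagakeoripluha.

sefaagakeoripluha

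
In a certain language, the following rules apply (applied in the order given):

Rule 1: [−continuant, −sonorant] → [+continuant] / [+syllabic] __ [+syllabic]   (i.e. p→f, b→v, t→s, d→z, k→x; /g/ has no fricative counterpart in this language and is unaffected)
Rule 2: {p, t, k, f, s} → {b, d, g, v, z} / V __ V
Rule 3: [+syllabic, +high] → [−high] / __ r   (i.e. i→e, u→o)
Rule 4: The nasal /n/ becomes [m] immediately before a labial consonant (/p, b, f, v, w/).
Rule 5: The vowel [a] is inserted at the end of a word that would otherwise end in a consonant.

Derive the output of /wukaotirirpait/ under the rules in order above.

Rule 1 (intervocalic spirantization): /k/ is a stop between vowels /u/ and /a/, so it spirantizes to the fricative [x]. /t/ is a stop between vowels /o/ and /i/, so it spirantizes to the fricative [s]. /wukaotirirpait/ → wuxaosirirpait.
Rule 2 (intervocalic voicing): /s/ is a voiceless obstruent between vowels /o/ and /i/, so it voices to [z]. /wuxaosirirpait/ → wuxaozirirpait.
Rule 3 (pre-rhotic lowering): /i/ is a high vowel immediately before /r/, so it lowers to [e]. /i/ is a high vowel immediately before /r/, so it lowers to [e]. /wuxaozirirpait/ → wuxaozererpait.
Rule 4 (nasal place assimilation): no segment meets the environment; /wuxaozererpait/ is unchanged.
Rule 5 (final a-epenthesis): the form ends in the consonant /t/, so [a] is inserted word-finally. /wuxaozererpait/ → wuxaozererpaita.

wuxaozererpaita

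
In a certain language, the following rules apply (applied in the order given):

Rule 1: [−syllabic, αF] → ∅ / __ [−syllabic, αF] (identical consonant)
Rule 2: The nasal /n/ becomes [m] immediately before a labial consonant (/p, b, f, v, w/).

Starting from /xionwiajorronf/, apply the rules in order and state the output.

Rule 1 (degemination): /rr/ is a geminate; the first /r/ deletes. /xionwiajorronf/ → xionwiajoronf.
Rule 2 (nasal place assimilation): /n/ precedes the labial consonant /w/, so it assimilates in place to [m]. /n/ precedes the labial consonant /f/, so it assimilates in place to [m]. /xionwiajoronf/ → xiomwiajoromf.

xiomwiajoromf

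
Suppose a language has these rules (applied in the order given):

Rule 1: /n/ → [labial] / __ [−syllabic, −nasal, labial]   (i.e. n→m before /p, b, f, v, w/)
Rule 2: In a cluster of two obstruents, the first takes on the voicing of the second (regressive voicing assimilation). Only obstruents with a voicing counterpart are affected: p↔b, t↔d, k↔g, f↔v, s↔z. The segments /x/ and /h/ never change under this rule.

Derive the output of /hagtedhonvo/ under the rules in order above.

haktethomvo

Rule 1 (nasal place assimilation): /n/ precedes the labial consonant /v/, so it assimilates in place to [m]. /hagtedhonvo/ → hagtedhomvo.
Rule 2 (regressive voicing assimilation): /g/ precedes the voiceless obstruent /t/, so it devoices to [k] by assimilation. /d/ precedes the voiceless obstruent /h/, so it devoices to [t] by assimilation. /hagtedhomvo/ → haktethomvo.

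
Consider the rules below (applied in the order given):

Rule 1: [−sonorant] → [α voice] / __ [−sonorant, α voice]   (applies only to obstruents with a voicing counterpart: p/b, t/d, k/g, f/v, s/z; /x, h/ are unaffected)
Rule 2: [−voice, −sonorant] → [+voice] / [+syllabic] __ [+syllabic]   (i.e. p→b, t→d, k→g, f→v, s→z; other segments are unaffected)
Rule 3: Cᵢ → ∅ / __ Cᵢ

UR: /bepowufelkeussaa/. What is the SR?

bebowuvelkeusaa

Rule 1 (regressive voicing assimilation): no segment meets the environment; /bepowufelkeussaa/ is unchanged.
Rule 2 (intervocalic voicing): /p/ is a voiceless obstruent between vowels /e/ and /o/, so it voices to [b]. /f/ is a voiceless obstruent between vowels /u/ and /e/, so it voices to [v]. /bepowufelkeussaa/ → bebowuvelkeussaa.
Rule 3 (degemination): /ss/ is a geminate; the first /s/ deletes. /bebowuvelkeussaa/ → bebowuvelkeusaa.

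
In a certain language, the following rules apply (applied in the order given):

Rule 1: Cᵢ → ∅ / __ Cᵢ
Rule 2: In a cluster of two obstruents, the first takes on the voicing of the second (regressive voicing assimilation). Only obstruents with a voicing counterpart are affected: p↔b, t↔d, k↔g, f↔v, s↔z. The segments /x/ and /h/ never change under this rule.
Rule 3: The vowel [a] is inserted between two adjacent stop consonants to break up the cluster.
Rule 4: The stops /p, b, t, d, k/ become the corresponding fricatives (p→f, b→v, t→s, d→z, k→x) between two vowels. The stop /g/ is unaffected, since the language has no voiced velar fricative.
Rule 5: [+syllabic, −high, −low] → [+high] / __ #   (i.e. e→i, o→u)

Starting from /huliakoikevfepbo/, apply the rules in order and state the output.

huliaxoixeffevavu

Rule 1 (degemination): no segment meets the environment; /huliakoikevfepbo/ is unchanged.
Rule 2 (regressive voicing assimilation): /v/ precedes the voiceless obstruent /f/, so it devoices to [f] by assimilation. /p/ precedes the voiced obstruent /b/, so it voices to [b] by assimilation. /huliakoikevfepbo/ → huliakoikeffebbo.
Rule 3 (stop-cluster a-epenthesis): /b/ and /b/ form a stop–stop cluster, so [a] is inserted between them. /huliakoikeffebbo/ → huliakoikeffebabo.
Rule 4 (intervocalic spirantization): /k/ is a stop between vowels /a/ and /o/, so it spirantizes to the fricative [x]. /k/ is a stop between vowels /i/ and /e/, so it spirantizes to the fricative [x]. /b/ is a stop between vowels /e/ and /a/, so it spirantizes to the fricative [v]. /b/ is a stop between vowels /a/ and /o/, so it spirantizes to the fricative [v]. /huliakoikeffebabo/ → huliaxoixeffevavo.
Rule 5 (final vowel raising): /o/ is a mid vowel in word-final position, so it raises to [u]. /huliaxoixeffevavo/ → huliaxoixeffevavu.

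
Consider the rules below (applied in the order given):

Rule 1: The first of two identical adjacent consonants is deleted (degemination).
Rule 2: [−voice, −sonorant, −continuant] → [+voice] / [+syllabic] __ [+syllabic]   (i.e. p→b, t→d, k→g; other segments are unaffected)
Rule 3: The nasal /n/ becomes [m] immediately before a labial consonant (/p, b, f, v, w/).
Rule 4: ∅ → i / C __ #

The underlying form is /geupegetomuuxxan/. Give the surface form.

Rule 1 (degemination): /xx/ is a geminate; the first /x/ deletes. /geupegetomuuxxan/ → geupegetomuuxan.
Rule 2 (intervocalic voicing): /p/ is a voiceless stop between vowels /u/ and /e/, so it voices to [b]. /t/ is a voiceless stop between vowels /e/ and /o/, so it voices to [d]. /geupegetomuuxan/ → geubegedomuuxan.
Rule 3 (nasal place assimilation): no segment meets the environment; /geubegedomuuxan/ is unchanged.
Rule 4 (final i-epenthesis): the form ends in the consonant /n/, so [i] is inserted word-finally. /geubegedomuuxan/ → geubegedomuuxani.

geubegedomuuxani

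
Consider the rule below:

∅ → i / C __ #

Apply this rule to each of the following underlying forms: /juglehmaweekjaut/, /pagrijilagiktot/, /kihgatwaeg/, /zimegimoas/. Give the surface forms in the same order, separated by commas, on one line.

juglehmaweekjauti, pagrijilagiktoti, kihgatwaegi, zimegimoasi

/juglehmaweekjaut/: the form ends in the consonant /t/, so [i] is inserted word-finally. → [juglehmaweekjauti].
/pagrijilagiktot/: the form ends in the consonant /t/, so [i] is inserted word-finally. → [pagrijilagiktoti].
/kihgatwaeg/: the form ends in the consonant /g/, so [i] is inserted word-finally. → [kihgatwaegi].
/zimegimoas/: the form ends in the consonant /s/, so [i] is inserted word-finally. → [zimegimoasi].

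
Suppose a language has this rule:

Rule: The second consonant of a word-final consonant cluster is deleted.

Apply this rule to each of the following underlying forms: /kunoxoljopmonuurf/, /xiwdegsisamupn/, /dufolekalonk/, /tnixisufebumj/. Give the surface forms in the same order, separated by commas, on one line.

kunoxoljopmonuur, xiwdegsisamup, dufolekalon, tnixisufebum

/kunoxoljopmonuurf/: /f/ is the second consonant of a word-final cluster /rf/, so it deletes. → [kunoxoljopmonuur].
/xiwdegsisamupn/: /n/ is the second consonant of a word-final cluster /pn/, so it deletes. → [xiwdegsisamup].
/dufolekalonk/: /k/ is the second consonant of a word-final cluster /nk/, so it deletes. → [dufolekalon].
/tnixisufebumj/: /j/ is the second consonant of a word-final cluster /mj/, so it deletes. → [tnixisufebum].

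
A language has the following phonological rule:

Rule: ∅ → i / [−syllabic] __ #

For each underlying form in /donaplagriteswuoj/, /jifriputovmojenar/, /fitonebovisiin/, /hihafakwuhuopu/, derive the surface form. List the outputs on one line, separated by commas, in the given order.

donaplagriteswuoji, jifriputovmojenari, fitonebovisiini, hihafakwuhuopu

/donaplagriteswuoj/: the form ends in the consonant /j/, so [i] is inserted word-finally. → [donaplagriteswuoji].
/jifriputovmojenar/: the form ends in the consonant /r/, so [i] is inserted word-finally. → [jifriputovmojenari].
/fitonebovisiin/: the form ends in the consonant /n/, so [i] is inserted word-finally. → [fitonebovisiini].
/hihafakwuhuopu/: the rule's environment is not met; surfaces unchanged as [hihafakwuhuopu].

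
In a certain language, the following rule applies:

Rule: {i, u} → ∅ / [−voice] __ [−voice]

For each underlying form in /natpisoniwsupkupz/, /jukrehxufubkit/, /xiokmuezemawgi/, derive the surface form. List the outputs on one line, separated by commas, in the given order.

/natpisoniwsupkupz/: /i/ is a high vowel flanked by voiceless consonants /p/ and /s/, so it deletes. /u/ is a high vowel flanked by voiceless consonants /s/ and /p/, so it deletes. /u/ is a high vowel flanked by voiceless consonants /k/ and /p/, so it deletes. → [natpsoniwspkpz].
/jukrehxufubkit/: /u/ is a high vowel flanked by voiceless consonants /x/ and /f/, so it deletes. /i/ is a high vowel flanked by voiceless consonants /k/ and /t/, so it deletes. → [jukrehxfubkt].
/xiokmuezemawgi/: the rule's environment is not met; surfaces unchanged as [xiokmuezemawgi].

natpsoniwspkpz, jukrehxfubkt, xiokmuezemawgi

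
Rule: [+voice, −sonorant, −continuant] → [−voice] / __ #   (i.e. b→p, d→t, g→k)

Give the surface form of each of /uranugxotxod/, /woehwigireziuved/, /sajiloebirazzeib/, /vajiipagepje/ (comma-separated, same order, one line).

uranugxotxot, woehwigireziuvet, sajiloebirazzeip, vajiipagepje

/uranugxotxod/: /d/ is a voiced stop in word-final position, so it devoices to [t]. → [uranugxotxot].
/woehwigireziuved/: /d/ is a voiced stop in word-final position, so it devoices to [t]. → [woehwigireziuvet].
/sajiloebirazzeib/: /b/ is a voiced stop in word-final position, so it devoices to [p]. → [sajiloebirazzeip].
/vajiipagepje/: the rule's environment is not met; surfaces unchanged as [vajiipagepje].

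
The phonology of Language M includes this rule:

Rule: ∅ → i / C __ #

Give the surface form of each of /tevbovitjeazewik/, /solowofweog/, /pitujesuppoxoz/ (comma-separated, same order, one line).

tevbovitjeazewiki, solowofweogi, pitujesuppoxozi

/tevbovitjeazewik/: the form ends in the consonant /k/, so [i] is inserted word-finally. → [tevbovitjeazewiki].
/solowofweog/: the form ends in the consonant /g/, so [i] is inserted word-finally. → [solowofweogi].
/pitujesuppoxoz/: the form ends in the consonant /z/, so [i] is inserted word-finally. → [pitujesuppoxozi].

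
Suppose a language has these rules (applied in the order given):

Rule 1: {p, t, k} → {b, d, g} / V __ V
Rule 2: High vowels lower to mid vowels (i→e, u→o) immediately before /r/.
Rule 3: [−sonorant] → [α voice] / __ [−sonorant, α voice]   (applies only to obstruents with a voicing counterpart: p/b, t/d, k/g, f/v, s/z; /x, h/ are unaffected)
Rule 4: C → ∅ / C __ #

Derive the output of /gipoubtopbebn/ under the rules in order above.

gibouptobbeb

Rule 1 (intervocalic voicing): /p/ is a voiceless stop between vowels /i/ and /o/, so it voices to [b]. /gipoubtopbebn/ → giboubtopbebn.
Rule 2 (pre-rhotic lowering): no segment meets the environment; /giboubtopbebn/ is unchanged.
Rule 3 (regressive voicing assimilation): /b/ precedes the voiceless obstruent /t/, so it devoices to [p] by assimilation. /p/ precedes the voiced obstruent /b/, so it voices to [b] by assimilation. /giboubtopbebn/ → gibouptobbebn.
Rule 4 (final cluster simplification): /n/ is the second consonant of a word-final cluster /bn/, so it deletes. /gibouptobbebn/ → gibouptobbeb.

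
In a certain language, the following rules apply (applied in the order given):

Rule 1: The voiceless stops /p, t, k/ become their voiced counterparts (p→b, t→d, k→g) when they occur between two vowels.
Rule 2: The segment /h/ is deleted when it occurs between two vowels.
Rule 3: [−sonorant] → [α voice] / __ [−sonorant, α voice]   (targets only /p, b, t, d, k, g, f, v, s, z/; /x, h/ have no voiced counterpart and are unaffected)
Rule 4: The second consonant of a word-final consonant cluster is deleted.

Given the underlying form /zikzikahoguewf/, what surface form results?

Rule 1 (intervocalic voicing): /k/ is a voiceless stop between vowels /i/ and /a/, so it voices to [g]. /zikzikahoguewf/ → zikzigahoguewf.
Rule 2 (intervocalic h-deletion): /h/ occurs between vowels /a/ and /o/, so it deletes. /zikzigahoguewf/ → zikzigaoguewf.
Rule 3 (regressive voicing assimilation): /k/ precedes the voiced obstruent /z/, so it voices to [g] by assimilation. /zikzigaoguewf/ → zigzigaoguewf.
Rule 4 (final cluster simplification): /f/ is the second consonant of a word-final cluster /wf/, so it deletes. /zigzigaoguewf/ → zigzigaoguew.

zigzigaoguew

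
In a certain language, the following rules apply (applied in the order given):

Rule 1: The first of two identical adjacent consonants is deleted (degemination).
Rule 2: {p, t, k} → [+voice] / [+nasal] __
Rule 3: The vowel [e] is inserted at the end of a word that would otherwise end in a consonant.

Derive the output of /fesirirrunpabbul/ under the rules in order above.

fesirirunbabule

Rule 1 (degemination): /rr/ is a geminate; the first /r/ deletes. /bb/ is a geminate; the first /b/ deletes. /fesirirrunpabbul/ → fesirirunpabul.
Rule 2 (post-nasal voicing): /p/ is a voiceless stop immediately after the nasal /n/, so it voices to [b]. /fesirirunpabul/ → fesirirunbabul.
Rule 3 (final e-epenthesis): the form ends in the consonant /l/, so [e] is inserted word-finally. /fesirirunbabul/ → fesirirunbabule.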